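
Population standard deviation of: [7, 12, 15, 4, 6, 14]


Mean = 58/6 = 29/3
  (7-29/3)²=64/9
  (12-29/3)²=49/9
  (15-29/3)²=256/9
  (4-29/3)²=289/9
  (6-29/3)²=121/9
  (14-29/3)²=169/9
Σ(x-μ)² = 316/3
σ² = (316/3)/6 = 158/9

σ = √(158/9) ≈ 4.1899


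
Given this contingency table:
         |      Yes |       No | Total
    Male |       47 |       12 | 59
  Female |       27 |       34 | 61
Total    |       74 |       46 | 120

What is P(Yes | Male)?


P(Yes | Male) = 47/(47+12) = 47/59

P(Yes|Male) = 47/59 ≈ 79.66%


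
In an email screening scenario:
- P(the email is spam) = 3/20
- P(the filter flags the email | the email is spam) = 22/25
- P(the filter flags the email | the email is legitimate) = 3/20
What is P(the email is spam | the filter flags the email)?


Using Bayes' theorem:
P(A|B) = P(B|A)·P(A) / P(B)

P(the filter flags the email) = 22/25 × 3/20 + 3/20 × 17/20
= 33/250 + 51/400 = 519/2000

P(the email is spam|the filter flags the email) = (33/250) / (519/2000) = 88/173

P(the email is spam|the filter flags the email) = 88/173 ≈ 50.87%


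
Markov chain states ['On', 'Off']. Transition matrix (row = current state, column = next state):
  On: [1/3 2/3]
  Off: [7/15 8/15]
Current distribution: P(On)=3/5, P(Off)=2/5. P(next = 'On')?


P(next=On) = Σᵢ P(now=i)×P(i→On)
= 3/5×1/3 + 2/5×7/15
= 1/5 + 14/75 = 29/75

P = 29/75 ≈ 0.3867


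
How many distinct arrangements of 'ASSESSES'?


Letters: 8, freq: {'A': 1, 'S': 5, 'E': 2}
8!/(1!×5!×2!) = 40320/240 = 168

168


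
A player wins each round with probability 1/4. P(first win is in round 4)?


Geometric: P(X=4) = (1-p)^(k-1)×p = (3/4)^3×1/4 = 27/256

P(X=4) = 27/256 ≈ 10.55%


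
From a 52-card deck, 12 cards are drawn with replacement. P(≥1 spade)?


P(not a spade) = 39/52 = 3/4
P(none in 12 draws) = (3/4)^12 = 531441/16777216
P(≥1 spade) = 1 - 531441/16777216 = 16245775/16777216

P = 16245775/16777216 ≈ 96.83%


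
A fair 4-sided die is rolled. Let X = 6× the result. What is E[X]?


E[die] = (1+4)/2 = 5/2
E[X] = 6 × 5/2 = 15

E[X] = 15


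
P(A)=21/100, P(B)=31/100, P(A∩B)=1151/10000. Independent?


P(A)×P(B) = 651/10000
P(A∩B) = 1151/10000
Not equal → NOT independent

No, not independent


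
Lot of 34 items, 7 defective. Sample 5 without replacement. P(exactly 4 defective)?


Hypergeometric: C(7,4)×C(27,1)/C(34,5)
= 35×27/278256 = 315/92752

P(X=4) = 315/92752 ≈ 0.34%


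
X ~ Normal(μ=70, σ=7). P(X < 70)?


z = (70-70)/7 = 0.0
P(Z < 0.0) = 0.5000

P(X < 70) ≈ 0.5000


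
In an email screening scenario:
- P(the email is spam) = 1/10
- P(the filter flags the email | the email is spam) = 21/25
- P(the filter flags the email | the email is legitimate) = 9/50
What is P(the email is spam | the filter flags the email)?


Using Bayes' theorem:
P(A|B) = P(B|A)·P(A) / P(B)

P(the filter flags the email) = 21/25 × 1/10 + 9/50 × 9/10
= 21/250 + 81/500 = 123/500

P(the email is spam|the filter flags the email) = (21/250) / (123/500) = 14/41

P(the email is spam|the filter flags the email) = 14/41 ≈ 34.15%


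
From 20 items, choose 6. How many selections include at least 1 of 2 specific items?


Complement: C(20,6) - C(18,6) = 38760 - 18564 = 20196

20196


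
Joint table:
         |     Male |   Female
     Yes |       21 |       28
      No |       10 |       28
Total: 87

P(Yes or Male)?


P(Yes∨Male) = P(Yes) + P(Male) - P(Yes∧Male)
= (49 + 31 - 21)/87 = 59/87

P = 59/87 ≈ 67.82%


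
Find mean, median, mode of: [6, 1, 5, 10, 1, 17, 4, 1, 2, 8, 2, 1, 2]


Sorted: [1, 1, 1, 1, 2, 2, 2, 4, 5, 6, 8, 10, 17]
Mean = 60/13
Median = 2
Freq: {6: 1, 1: 4, 5: 1, 10: 1, 17: 1, 4: 1, 2: 3, 8: 1}
Mode: [1]

Mean=60/13, Median=2, Mode=1


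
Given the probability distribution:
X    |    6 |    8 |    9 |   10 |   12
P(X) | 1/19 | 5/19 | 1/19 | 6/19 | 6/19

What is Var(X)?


E[X] = 187/19
E[X²] = 1901/19
Var(X) = E[X²] - (E[X])² = 1901/19 - 34969/361 = 1150/361

Var(X) = 1150/361 ≈ 3.1856


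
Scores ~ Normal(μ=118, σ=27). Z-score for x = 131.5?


z = (x - μ)/σ = (131.5 - 118)/27 = 0.5

z = 0.5


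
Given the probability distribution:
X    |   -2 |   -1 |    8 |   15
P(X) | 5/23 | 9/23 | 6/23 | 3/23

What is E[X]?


E[X] = Σ x·P(X=x)
= (-2)×(5/23) + (-1)×(9/23) + (8)×(6/23) + (15)×(3/23)
= 74/23

E[X] = 74/23


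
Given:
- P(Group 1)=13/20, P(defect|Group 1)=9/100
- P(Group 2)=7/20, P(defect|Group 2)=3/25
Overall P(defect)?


P(B) = Σ P(B|Aᵢ)×P(Aᵢ)
  9/100×13/20 = 117/2000
  3/25×7/20 = 21/500
Sum = 201/2000

P(defect) = 201/2000 ≈ 10.05%


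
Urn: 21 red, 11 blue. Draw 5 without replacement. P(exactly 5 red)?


Hypergeometric: C(21,5)×C(11,0)/C(32,5)
= 20349×1/201376 = 2907/28768

P(X=5) = 2907/28768 ≈ 10.10%


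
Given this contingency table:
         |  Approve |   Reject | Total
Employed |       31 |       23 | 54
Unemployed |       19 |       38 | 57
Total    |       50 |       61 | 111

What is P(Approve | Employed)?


P(Approve | Employed) = 31/(31+23) = 31/54

P(Approve|Employed) = 31/54 ≈ 57.41%


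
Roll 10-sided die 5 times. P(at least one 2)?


P(no 2)^5 = (9/10)^5 = 59049/100000
P(≥1) = 1 - 59049/100000 = 40951/100000

P = 40951/100000 ≈ 40.95%


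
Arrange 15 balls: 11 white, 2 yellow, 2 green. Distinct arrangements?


15!/(11!×2!×2!) = 8190

8190


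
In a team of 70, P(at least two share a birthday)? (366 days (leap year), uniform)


P(all different) = Π(366-i)/366 for i=0..69
= 0.000858
P(match) = 1 - 0.000858 = 0.999142

P ≈ 0.9991 ≈ 99.91%


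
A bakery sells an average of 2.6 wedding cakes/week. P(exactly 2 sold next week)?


Poisson(λ=2.6): P(X=2) = e^(-λ)×λ^k/k!
= e^(-2.6) × 2.6^2 / 2!
≈ 0.07427357821 × 6.76 / 2 ≈ 0.251045

P(X=2) ≈ 0.251045 ≈ 25.10%


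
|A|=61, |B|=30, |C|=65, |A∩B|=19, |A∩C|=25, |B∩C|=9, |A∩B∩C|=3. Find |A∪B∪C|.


|A∪B∪C| = 61+30+65-19-25-9+3 = 106

|A∪B∪C| = 106


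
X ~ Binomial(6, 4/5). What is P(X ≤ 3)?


P(X ≤ 3) = Σ P(X=i) for i=0..3
P(X=0) = 1/15625
P(X=1) = 24/15625
P(X=2) = 48/3125
P(X=3) = 256/3125
Sum = 309/3125

P(X ≤ 3) = 309/3125 ≈ 9.89%


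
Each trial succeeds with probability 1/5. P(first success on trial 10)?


Geometric: P(X=10) = (1-p)^(k-1)×p = (4/5)^9×1/5 = 262144/9765625

P(X=10) = 262144/9765625 ≈ 2.68%


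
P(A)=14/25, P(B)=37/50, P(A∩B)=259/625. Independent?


P(A)×P(B) = 259/625
P(A∩B) = 259/625
Equal ✓ → Independent

Yes, independent


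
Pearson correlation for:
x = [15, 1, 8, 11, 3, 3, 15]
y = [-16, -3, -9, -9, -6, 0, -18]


n=7, Σx=56, Σy=-61, Σxy=-702, Σx²=654, Σy²=787
r = (7×(-702) - 56×(-61))/√((7×654 - 56²)(7×787 - (-61)²))
= -1498/√(1442×1788) = -1498/√2578296 ≈ -1498/1605.7073 ≈ -0.9329

r ≈ -0.9329


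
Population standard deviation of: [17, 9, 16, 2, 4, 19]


Mean = 67/6
  (17-67/6)²=1225/36
  (9-67/6)²=169/36
  (16-67/6)²=841/36
  (2-67/6)²=3025/36
  (4-67/6)²=1849/36
  (19-67/6)²=2209/36
Σ(x-μ)² = 1553/6
σ² = (1553/6)/6 = 1553/36

σ = √(1553/36) ≈ 6.5680


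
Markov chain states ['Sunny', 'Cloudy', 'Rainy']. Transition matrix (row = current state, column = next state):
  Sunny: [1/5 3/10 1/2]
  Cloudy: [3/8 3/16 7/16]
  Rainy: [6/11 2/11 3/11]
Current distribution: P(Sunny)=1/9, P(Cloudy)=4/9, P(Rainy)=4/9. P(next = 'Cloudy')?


P(next=Cloudy) = Σᵢ P(now=i)×P(i→Cloudy)
= 1/9×3/10 + 4/9×3/16 + 4/9×2/11
= 1/30 + 1/12 + 8/99 = 391/1980

P = 391/1980 ≈ 0.1975


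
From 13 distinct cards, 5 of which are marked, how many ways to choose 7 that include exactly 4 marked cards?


Choose 4 of the 5 marked cards and 3 of the other 8 cards:
C(5,4)×C(8,3) = 5×56 = 280

280


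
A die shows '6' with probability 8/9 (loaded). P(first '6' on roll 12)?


Geometric: P(X=12) = (1-p)^(k-1)×p = (1/9)^11×8/9 = 8/282429536481

P(X=12) = 8/282429536481 ≈ 0.00%


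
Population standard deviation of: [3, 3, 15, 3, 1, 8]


Mean = 33/6 = 11/2
  (3-11/2)²=25/4
  (3-11/2)²=25/4
  (15-11/2)²=361/4
  (3-11/2)²=25/4
  (1-11/2)²=81/4
  (8-11/2)²=25/4
Σ(x-μ)² = 271/2
σ² = (271/2)/6 = 271/12

σ = √(271/12) ≈ 4.7522


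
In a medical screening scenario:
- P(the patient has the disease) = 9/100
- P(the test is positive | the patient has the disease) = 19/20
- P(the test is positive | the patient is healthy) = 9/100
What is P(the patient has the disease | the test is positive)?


Using Bayes' theorem:
P(A|B) = P(B|A)·P(A) / P(B)

P(the test is positive) = 19/20 × 9/100 + 9/100 × 91/100
= 171/2000 + 819/10000 = 837/5000

P(the patient has the disease|the test is positive) = (171/2000) / (837/5000) = 95/186

P(the patient has the disease|the test is positive) = 95/186 ≈ 51.08%


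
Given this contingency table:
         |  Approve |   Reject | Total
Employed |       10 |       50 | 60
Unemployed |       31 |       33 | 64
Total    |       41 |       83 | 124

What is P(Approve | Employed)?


P(Approve | Employed) = 10/(10+50) = 10/60 = 1/6

P(Approve|Employed) = 1/6 ≈ 16.67%


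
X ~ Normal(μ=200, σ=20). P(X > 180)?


z = (180-200)/20 = -1.0
P(X > 180) = 1 - P(Z ≤ -1.0) = 1 - 0.1587 = 0.8413

P(X > 180) ≈ 0.8413


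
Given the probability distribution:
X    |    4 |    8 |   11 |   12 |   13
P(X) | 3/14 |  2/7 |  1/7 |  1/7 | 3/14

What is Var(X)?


E[X] = 129/14
E[X²] = 1341/14
Var(X) = E[X²] - (E[X])² = 1341/14 - 16641/196 = 2133/196

Var(X) = 2133/196 ≈ 10.8827


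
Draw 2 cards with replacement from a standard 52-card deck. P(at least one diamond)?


P(not a diamond) = 39/52 = 3/4
P(none in 2 draws) = (3/4)^2 = 9/16
P(≥1 diamond) = 1 - 9/16 = 7/16

P = 7/16 ≈ 43.75%


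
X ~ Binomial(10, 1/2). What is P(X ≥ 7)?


P(X ≥ 7) = Σ P(X=i) for i=7..10
P(X=7) = 15/128
P(X=8) = 45/1024
P(X=9) = 5/512
P(X=10) = 1/1024
Sum = 11/64

P(X ≥ 7) = 11/64 ≈ 17.19%


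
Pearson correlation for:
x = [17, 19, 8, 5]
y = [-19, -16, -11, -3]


n=4, Σx=49, Σy=-49, Σxy=-730, Σx²=739, Σy²=747
r = (4×(-730) - 49×(-49))/√((4×739 - 49²)(4×747 - (-49)²))
= -519/√(555×587) = -519/√325785 ≈ -519/570.7758 ≈ -0.9093

r ≈ -0.9093


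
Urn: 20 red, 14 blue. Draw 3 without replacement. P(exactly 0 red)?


Hypergeometric: C(20,0)×C(14,3)/C(34,3)
= 1×364/5984 = 91/1496

P(X=0) = 91/1496 ≈ 6.08%


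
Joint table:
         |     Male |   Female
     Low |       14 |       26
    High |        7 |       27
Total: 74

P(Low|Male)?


P(Low|Male) = 14/(14+7) = 14/21 = 2/3

P = 2/3 ≈ 66.67%


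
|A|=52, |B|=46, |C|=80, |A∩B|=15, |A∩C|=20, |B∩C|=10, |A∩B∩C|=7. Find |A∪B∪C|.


|A∪B∪C| = 52+46+80-15-20-10+7 = 140

|A∪B∪C| = 140


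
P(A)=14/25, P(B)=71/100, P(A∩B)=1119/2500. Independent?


P(A)×P(B) = 497/1250
P(A∩B) = 1119/2500
Not equal → NOT independent

No, not independent


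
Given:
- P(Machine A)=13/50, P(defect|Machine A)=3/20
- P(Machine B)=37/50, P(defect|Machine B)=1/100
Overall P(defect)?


P(B) = Σ P(B|Aᵢ)×P(Aᵢ)
  3/20×13/50 = 39/1000
  1/100×37/50 = 37/5000
Sum = 29/625

P(defect) = 29/625 ≈ 4.64%


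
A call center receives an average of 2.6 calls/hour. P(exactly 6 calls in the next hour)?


Poisson(λ=2.6): P(X=6) = e^(-λ)×λ^k/k!
= e^(-2.6) × 2.6^6 / 6!
≈ 0.07427357821 × 308.915776 / 720 ≈ 0.031867

P(X=6) ≈ 0.031867 ≈ 3.19%


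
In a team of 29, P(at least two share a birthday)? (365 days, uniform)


P(all different) = Π(365-i)/365 for i=0..28
= 0.319031
P(match) = 1 - 0.319031 = 0.680969

P ≈ 0.6810 ≈ 68.10%


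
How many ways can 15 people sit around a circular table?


Circular arrangements of 15 distinct objects: fix one position to break rotational symmetry.
(n-1)! = 14! = 87178291200

87178291200


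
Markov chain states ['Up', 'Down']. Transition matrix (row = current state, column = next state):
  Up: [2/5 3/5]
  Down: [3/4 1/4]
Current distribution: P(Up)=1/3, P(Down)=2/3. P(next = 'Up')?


P(next=Up) = Σᵢ P(now=i)×P(i→Up)
= 1/3×2/5 + 2/3×3/4
= 2/15 + 1/2 = 19/30

P = 19/30 ≈ 0.6333


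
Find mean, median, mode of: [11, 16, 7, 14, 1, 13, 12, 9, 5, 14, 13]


Sorted: [1, 5, 7, 9, 11, 12, 13, 13, 14, 14, 16]
Mean = 115/11
Median = 12
Freq: {11: 1, 16: 1, 7: 1, 14: 2, 1: 1, 13: 2, 12: 1, 9: 1, 5: 1}
Mode: [13, 14]

Mean=115/11, Median=12, Mode=[13, 14]


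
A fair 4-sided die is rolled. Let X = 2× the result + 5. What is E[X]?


E[die] = (1+4)/2 = 5/2
E[X] = 2×5/2 + 5 = 10

E[X] = 10


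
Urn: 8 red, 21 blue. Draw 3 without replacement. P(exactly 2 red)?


Hypergeometric: C(8,2)×C(21,1)/C(29,3)
= 28×21/3654 = 14/87

P(X=2) = 14/87 ≈ 16.09%


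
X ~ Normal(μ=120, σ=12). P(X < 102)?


z = (102-120)/12 = -1.5
P(Z < -1.5) = 0.0668

P(X < 102) ≈ 0.0668


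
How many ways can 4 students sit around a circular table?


Circular arrangements of 4 distinct objects: fix one position to break rotational symmetry.
(n-1)! = 3! = 6

6


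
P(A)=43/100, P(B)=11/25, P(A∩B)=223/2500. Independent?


P(A)×P(B) = 473/2500
P(A∩B) = 223/2500
Not equal → NOT independent

No, not independent


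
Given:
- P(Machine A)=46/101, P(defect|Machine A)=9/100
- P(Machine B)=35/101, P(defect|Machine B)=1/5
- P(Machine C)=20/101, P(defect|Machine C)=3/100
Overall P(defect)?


P(B) = Σ P(B|Aᵢ)×P(Aᵢ)
  9/100×46/101 = 207/5050
  1/5×35/101 = 7/101
  3/100×20/101 = 3/505
Sum = 587/5050

P(defect) = 587/5050 ≈ 11.62%


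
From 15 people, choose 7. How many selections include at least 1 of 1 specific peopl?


Complement: C(15,7) - C(14,7) = 6435 - 3432 = 3003

3003


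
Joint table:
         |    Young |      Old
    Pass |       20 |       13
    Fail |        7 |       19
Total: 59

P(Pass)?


P(Pass) = (20+13)/59 = 33/59

P(Pass) = 33/59 ≈ 55.93%


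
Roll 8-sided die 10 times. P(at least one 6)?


P(no 6)^10 = (7/8)^10 = 282475249/1073741824
P(≥1) = 1 - 282475249/1073741824 = 791266575/1073741824

P = 791266575/1073741824 ≈ 73.69%


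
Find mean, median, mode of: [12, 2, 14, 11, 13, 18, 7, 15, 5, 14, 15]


Sorted: [2, 5, 7, 11, 12, 13, 14, 14, 15, 15, 18]
Mean = 126/11
Median = 13
Freq: {12: 1, 2: 1, 14: 2, 11: 1, 13: 1, 18: 1, 7: 1, 15: 2, 5: 1}
Mode: [14, 15]

Mean=126/11, Median=13, Mode=[14, 15]


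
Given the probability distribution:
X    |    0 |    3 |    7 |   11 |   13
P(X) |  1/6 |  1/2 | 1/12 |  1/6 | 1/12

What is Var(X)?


E[X] = 5
E[X²] = 257/6
Var(X) = E[X²] - (E[X])² = 257/6 - 25 = 107/6

Var(X) = 107/6 ≈ 17.8333


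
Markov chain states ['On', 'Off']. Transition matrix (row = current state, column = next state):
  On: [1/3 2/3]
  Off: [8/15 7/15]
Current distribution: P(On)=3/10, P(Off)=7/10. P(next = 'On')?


P(next=On) = Σᵢ P(now=i)×P(i→On)
= 3/10×1/3 + 7/10×8/15
= 1/10 + 28/75 = 71/150

P = 71/150 ≈ 0.4733


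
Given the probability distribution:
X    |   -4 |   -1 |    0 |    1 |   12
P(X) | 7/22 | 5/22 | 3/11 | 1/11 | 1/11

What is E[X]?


E[X] = Σ x·P(X=x)
= (-4)×(7/22) + (-1)×(5/22) + (0)×(3/11) + (1)×(1/11) + (12)×(1/11)
= -7/22

E[X] = -7/22


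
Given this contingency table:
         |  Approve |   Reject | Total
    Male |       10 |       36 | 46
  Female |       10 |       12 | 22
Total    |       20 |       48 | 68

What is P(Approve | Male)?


P(Approve | Male) = 10/(10+36) = 10/46 = 5/23

P(Approve|Male) = 5/23 ≈ 21.74%


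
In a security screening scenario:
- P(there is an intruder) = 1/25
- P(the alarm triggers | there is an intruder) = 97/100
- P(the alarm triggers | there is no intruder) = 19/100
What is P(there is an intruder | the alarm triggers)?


Using Bayes' theorem:
P(A|B) = P(B|A)·P(A) / P(B)

P(the alarm triggers) = 97/100 × 1/25 + 19/100 × 24/25
= 97/2500 + 114/625 = 553/2500

P(there is an intruder|the alarm triggers) = (97/2500) / (553/2500) = 97/553

P(there is an intruder|the alarm triggers) = 97/553 ≈ 17.54%


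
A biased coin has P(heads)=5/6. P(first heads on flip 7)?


Geometric: P(X=7) = (1-p)^(k-1)×p = (1/6)^6×5/6 = 5/279936

P(X=7) = 5/279936 ≈ 0.00%


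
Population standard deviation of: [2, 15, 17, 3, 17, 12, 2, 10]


Mean = 78/8 = 39/4
  (2-39/4)²=961/16
  (15-39/4)²=441/16
  (17-39/4)²=841/16
  (3-39/4)²=729/16
  (17-39/4)²=841/16
  (12-39/4)²=81/16
  (2-39/4)²=961/16
  (10-39/4)²=1/16
Σ(x-μ)² = 607/2
σ² = (607/2)/8 = 607/16

σ = √(607/16) ≈ 6.1593


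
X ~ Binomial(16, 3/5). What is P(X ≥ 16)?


P(X ≥ 16) = Σ P(X=i) for i=16..16
P(X=16) = 43046721/152587890625
Sum = 43046721/152587890625

P(X ≥ 16) = 43046721/152587890625 ≈ 0.03%


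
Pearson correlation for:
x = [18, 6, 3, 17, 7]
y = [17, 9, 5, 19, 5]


n=5, Σx=51, Σy=55, Σxy=733, Σx²=707, Σy²=781
r = (5×733 - 51×55)/√((5×707 - 51²)(5×781 - 55²))
= 860/√(934×880) = 860/√821920 ≈ 860/906.5980 ≈ 0.9486

r ≈ 0.9486


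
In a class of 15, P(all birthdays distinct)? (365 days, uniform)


P(all different) = Π(365-i)/365 for i=0..14
= (365/365)×(364/365)×...×(351/365)
= 0.747099

P ≈ 0.7471 ≈ 74.71%


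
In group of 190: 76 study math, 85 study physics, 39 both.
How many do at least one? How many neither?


|A∪B| = 76+85-39 = 122
Neither = 190-122 = 68

At least one: 122; Neither: 68


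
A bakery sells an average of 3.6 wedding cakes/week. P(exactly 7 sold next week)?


Poisson(λ=3.6): P(X=7) = e^(-λ)×λ^k/k!
= e^(-3.6) × 3.6^7 / 7!
≈ 0.02732372245 × 7836.4164096 / 5040 ≈ 0.042484

P(X=7) ≈ 0.042484 ≈ 4.25%


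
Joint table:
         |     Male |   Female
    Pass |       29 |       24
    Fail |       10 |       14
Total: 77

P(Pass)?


P(Pass) = (29+24)/77 = 53/77

P(Pass) = 53/77 ≈ 68.83%


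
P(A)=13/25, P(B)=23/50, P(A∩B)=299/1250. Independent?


P(A)×P(B) = 299/1250
P(A∩B) = 299/1250
Equal ✓ → Independent

Yes, independent


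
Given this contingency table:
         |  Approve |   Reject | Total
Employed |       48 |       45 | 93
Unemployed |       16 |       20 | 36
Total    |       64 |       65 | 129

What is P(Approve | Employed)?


P(Approve | Employed) = 48/(48+45) = 48/93 = 16/31

P(Approve|Employed) = 16/31 ≈ 51.61%


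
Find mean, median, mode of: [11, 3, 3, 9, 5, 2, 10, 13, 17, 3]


Sorted: [2, 3, 3, 3, 5, 9, 10, 11, 13, 17]
Mean = 76/10 = 38/5
Median = 7
Freq: {11: 1, 3: 3, 9: 1, 5: 1, 2: 1, 10: 1, 13: 1, 17: 1}
Mode: [3]

Mean=38/5, Median=7, Mode=3


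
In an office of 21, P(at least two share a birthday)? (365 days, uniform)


P(all different) = Π(365-i)/365 for i=0..20
= 0.556312
P(match) = 1 - 0.556312 = 0.443688

P ≈ 0.4437 ≈ 44.37%


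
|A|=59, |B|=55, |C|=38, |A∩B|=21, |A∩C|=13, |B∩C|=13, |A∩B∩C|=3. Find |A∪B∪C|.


|A∪B∪C| = 59+55+38-21-13-13+3 = 108

|A∪B∪C| = 108


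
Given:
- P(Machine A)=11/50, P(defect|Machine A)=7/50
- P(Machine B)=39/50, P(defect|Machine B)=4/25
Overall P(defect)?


P(B) = Σ P(B|Aᵢ)×P(Aᵢ)
  7/50×11/50 = 77/2500
  4/25×39/50 = 78/625
Sum = 389/2500

P(defect) = 389/2500 ≈ 15.56%


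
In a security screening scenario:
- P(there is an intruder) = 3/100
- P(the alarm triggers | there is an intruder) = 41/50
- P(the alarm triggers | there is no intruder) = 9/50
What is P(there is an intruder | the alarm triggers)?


Using Bayes' theorem:
P(A|B) = P(B|A)·P(A) / P(B)

P(the alarm triggers) = 41/50 × 3/100 + 9/50 × 97/100
= 123/5000 + 873/5000 = 249/1250

P(there is an intruder|the alarm triggers) = (123/5000) / (249/1250) = 41/332

P(there is an intruder|the alarm triggers) = 41/332 ≈ 12.35%


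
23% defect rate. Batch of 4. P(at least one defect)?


P(all good) = (77/100)^4 = 35153041/100000000
P(≥1 defect) = 64846959/100000000

P = 64846959/100000000 ≈ 64.85%


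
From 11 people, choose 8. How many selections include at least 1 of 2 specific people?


Complement: C(11,8) - C(9,8) = 165 - 9 = 156

156


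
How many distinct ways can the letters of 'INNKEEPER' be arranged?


Letters: 9, freq: {'I': 1, 'N': 2, 'K': 1, 'E': 3, 'P': 1, 'R': 1}
9!/(1!×2!×1!×3!×1!×1!) = 362880/12 = 30240

30240


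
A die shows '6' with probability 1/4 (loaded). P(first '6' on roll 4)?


Geometric: P(X=4) = (1-p)^(k-1)×p = (3/4)^3×1/4 = 27/256

P(X=4) = 27/256 ≈ 10.55%


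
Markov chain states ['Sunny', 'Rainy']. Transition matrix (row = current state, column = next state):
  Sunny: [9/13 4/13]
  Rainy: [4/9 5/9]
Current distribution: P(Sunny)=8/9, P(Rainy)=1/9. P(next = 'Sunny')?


P(next=Sunny) = Σᵢ P(now=i)×P(i→Sunny)
= 8/9×9/13 + 1/9×4/9
= 8/13 + 4/81 = 700/1053

P = 700/1053 ≈ 0.6648


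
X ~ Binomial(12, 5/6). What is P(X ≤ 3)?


P(X ≤ 3) = Σ P(X=i) for i=0..3
P(X=0) = 1/2176782336
P(X=1) = 5/181398528
P(X=2) = 275/362797056
P(X=3) = 6875/544195584
Sum = 9737/725594112

P(X ≤ 3) = 9737/725594112 ≈ 0.00%


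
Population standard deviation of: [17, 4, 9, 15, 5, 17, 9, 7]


Mean = 83/8
  (17-83/8)²=2809/64
  (4-83/8)²=2601/64
  (9-83/8)²=121/64
  (15-83/8)²=1369/64
  (5-83/8)²=1849/64
  (17-83/8)²=2809/64
  (9-83/8)²=121/64
  (7-83/8)²=729/64
Σ(x-μ)² = 1551/8
σ² = (1551/8)/8 = 1551/64

σ = √(1551/64) ≈ 4.9228


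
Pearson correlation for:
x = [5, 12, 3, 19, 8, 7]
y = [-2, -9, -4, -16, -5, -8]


n=6, Σx=54, Σy=-44, Σxy=-530, Σx²=652, Σy²=446
r = (6×(-530) - 54×(-44))/√((6×652 - 54²)(6×446 - (-44)²))
= -804/√(996×740) = -804/√737040 ≈ -804/858.5103 ≈ -0.9365

r ≈ -0.9365


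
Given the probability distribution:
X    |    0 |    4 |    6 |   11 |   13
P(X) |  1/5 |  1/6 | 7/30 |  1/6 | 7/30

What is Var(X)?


E[X] = 104/15
E[X²] = 212/3
Var(X) = E[X²] - (E[X])² = 212/3 - 10816/225 = 5084/225

Var(X) = 5084/225 ≈ 22.5956


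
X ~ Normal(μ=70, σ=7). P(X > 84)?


z = (84-70)/7 = 2.0
P(X > 84) = 1 - P(Z ≤ 2.0) = 1 - 0.9772 = 0.0228

P(X > 84) ≈ 0.0228


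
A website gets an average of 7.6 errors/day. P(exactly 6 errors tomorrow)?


Poisson(λ=7.6): P(X=6) = e^(-λ)×λ^k/k!
= e^(-7.6) × 7.6^6 / 6!
≈ 0.0005004514334 × 192699.928576 / 720 ≈ 0.133940

P(X=6) ≈ 0.133940 ≈ 13.39%


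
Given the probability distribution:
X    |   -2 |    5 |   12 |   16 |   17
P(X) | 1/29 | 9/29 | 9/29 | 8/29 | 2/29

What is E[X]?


E[X] = Σ x·P(X=x)
= (-2)×(1/29) + (5)×(9/29) + (12)×(9/29) + (16)×(8/29) + (17)×(2/29)
= 313/29

E[X] = 313/29


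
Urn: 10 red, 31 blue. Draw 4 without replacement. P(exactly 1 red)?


Hypergeometric: C(10,1)×C(31,3)/C(41,4)
= 10×4495/101270 = 4495/10127

P(X=1) = 4495/10127 ≈ 44.39%


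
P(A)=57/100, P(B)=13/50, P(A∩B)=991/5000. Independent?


P(A)×P(B) = 741/5000
P(A∩B) = 991/5000
Not equal → NOT independent

No, not independent


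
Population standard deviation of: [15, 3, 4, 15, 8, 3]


Mean = 48/6 = 8
  (15-8)²=49
  (3-8)²=25
  (4-8)²=16
  (15-8)²=49
  (8-8)²=0
  (3-8)²=25
Σ(x-μ)² = 164
σ² = 164/6 = 82/3

σ = √(82/3) ≈ 5.2281


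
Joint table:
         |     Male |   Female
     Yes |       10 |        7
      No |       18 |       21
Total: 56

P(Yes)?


P(Yes) = (10+7)/56 = 17/56

P(Yes) = 17/56 ≈ 30.36%


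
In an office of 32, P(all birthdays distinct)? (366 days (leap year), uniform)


P(all different) = Π(366-i)/366 for i=0..31
= (366/366)×(365/366)×...×(335/366)
= 0.247626

P ≈ 0.2476 ≈ 24.76%


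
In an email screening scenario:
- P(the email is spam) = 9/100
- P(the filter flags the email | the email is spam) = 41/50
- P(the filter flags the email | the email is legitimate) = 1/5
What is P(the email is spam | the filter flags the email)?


Using Bayes' theorem:
P(A|B) = P(B|A)·P(A) / P(B)

P(the filter flags the email) = 41/50 × 9/100 + 1/5 × 91/100
= 369/5000 + 91/500 = 1279/5000

P(the email is spam|the filter flags the email) = (369/5000) / (1279/5000) = 369/1279

P(the email is spam|the filter flags the email) = 369/1279 ≈ 28.85%


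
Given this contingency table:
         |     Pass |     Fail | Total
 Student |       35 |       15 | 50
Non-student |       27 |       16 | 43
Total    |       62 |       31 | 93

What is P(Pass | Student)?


P(Pass | Student) = 35/(35+15) = 35/50 = 7/10

P(Pass|Student) = 7/10 ≈ 70.00%


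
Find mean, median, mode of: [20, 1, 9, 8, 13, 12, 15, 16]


Sorted: [1, 8, 9, 12, 13, 15, 16, 20]
Mean = 94/8 = 47/4
Median = 25/2
Freq: {20: 1, 1: 1, 9: 1, 8: 1, 13: 1, 12: 1, 15: 1, 16: 1}
Mode: No mode

Mean=47/4, Median=25/2, Mode=No mode


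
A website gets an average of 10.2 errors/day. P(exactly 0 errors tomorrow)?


Poisson(λ=10.2): P(X=0) = e^(-λ)×λ^k/k!
= e^(-10.2) × 10.2^0 / 0!
≈ 3.717031868e-05 × 1 / 1 ≈ 0.000037

P(X=0) ≈ 0.000037 ≈ 0.00%


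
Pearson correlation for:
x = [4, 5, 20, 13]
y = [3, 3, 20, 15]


n=4, Σx=42, Σy=41, Σxy=622, Σx²=610, Σy²=643
r = (4×622 - 42×41)/√((4×610 - 42²)(4×643 - 41²))
= 766/√(676×891) = 766/√602316 ≈ 766/776.0902 ≈ 0.9870

r ≈ 0.9870


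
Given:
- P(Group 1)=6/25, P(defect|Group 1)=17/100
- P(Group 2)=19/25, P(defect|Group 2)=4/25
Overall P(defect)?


P(B) = Σ P(B|Aᵢ)×P(Aᵢ)
  17/100×6/25 = 51/1250
  4/25×19/25 = 76/625
Sum = 203/1250

P(defect) = 203/1250 ≈ 16.24%


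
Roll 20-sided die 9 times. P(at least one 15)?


P(no 15)^9 = (19/20)^9 = 322687697779/512000000000
P(≥1) = 1 - 322687697779/512000000000 = 189312302221/512000000000

P = 189312302221/512000000000 ≈ 36.98%


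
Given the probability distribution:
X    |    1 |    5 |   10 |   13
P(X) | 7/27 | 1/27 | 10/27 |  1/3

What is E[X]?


E[X] = Σ x·P(X=x)
= (1)×(7/27) + (5)×(1/27) + (10)×(10/27) + (13)×(1/3)
= 229/27

E[X] = 229/27


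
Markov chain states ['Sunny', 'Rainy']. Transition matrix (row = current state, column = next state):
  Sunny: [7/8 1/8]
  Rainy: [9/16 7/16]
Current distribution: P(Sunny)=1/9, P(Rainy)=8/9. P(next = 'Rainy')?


P(next=Rainy) = Σᵢ P(now=i)×P(i→Rainy)
= 1/9×1/8 + 8/9×7/16
= 1/72 + 7/18 = 29/72

P = 29/72 ≈ 0.4028


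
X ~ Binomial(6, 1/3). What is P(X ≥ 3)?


P(X ≥ 3) = Σ P(X=i) for i=3..6
P(X=3) = 160/729
P(X=4) = 20/243
P(X=5) = 4/243
P(X=6) = 1/729
Sum = 233/729

P(X ≥ 3) = 233/729 ≈ 31.96%


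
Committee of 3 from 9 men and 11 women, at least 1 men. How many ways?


Count by #men:
  1M,2W: C(9,1)×C(11,2)=495
  2M,1W: C(9,2)×C(11,1)=396
  3M,0W: C(9,3)×C(11,0)=84
Total = 975

975


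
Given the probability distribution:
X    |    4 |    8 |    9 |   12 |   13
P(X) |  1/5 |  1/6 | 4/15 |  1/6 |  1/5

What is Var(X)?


E[X] = 137/15
E[X²] = 1399/15
Var(X) = E[X²] - (E[X])² = 1399/15 - 18769/225 = 2216/225

Var(X) = 2216/225 ≈ 9.8489


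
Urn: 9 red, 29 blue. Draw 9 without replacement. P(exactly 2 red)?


Hypergeometric: C(9,2)×C(29,7)/C(38,9)
= 36×1560780/163011640 = 1404702/4075291

P(X=2) = 1404702/4075291 ≈ 34.47%


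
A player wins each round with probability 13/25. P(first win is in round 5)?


Geometric: P(X=5) = (1-p)^(k-1)×p = (12/25)^4×13/25 = 269568/9765625

P(X=5) = 269568/9765625 ≈ 2.76%


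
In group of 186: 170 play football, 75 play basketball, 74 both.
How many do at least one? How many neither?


|A∪B| = 170+75-74 = 171
Neither = 186-171 = 15

At least one: 171; Neither: 15


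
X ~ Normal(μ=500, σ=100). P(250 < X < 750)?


z₁=(250-500)/100=-2.5, z₂=(750-500)/100=2.5
P = Φ(2.5) - Φ(-2.5) = 0.993790 - 0.006210 = 0.987580 ≈ 0.9876

P(250 < X < 750) ≈ 0.9876


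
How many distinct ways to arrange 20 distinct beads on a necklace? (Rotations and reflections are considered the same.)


Free circular arrangements: rotations and reflections both identified.
(n-1)!/2 = 19!/2 = 121645100408832000/2 = 60822550204416000

60822550204416000


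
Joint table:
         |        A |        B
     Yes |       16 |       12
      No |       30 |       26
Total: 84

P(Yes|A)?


P(Yes|A) = 16/(16+30) = 16/46 = 8/23

P = 8/23 ≈ 34.78%


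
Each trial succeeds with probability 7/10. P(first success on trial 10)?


Geometric: P(X=10) = (1-p)^(k-1)×p = (3/10)^9×7/10 = 137781/10000000000

P(X=10) = 137781/10000000000 ≈ 0.00%


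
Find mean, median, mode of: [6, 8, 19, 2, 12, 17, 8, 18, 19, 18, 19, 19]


Sorted: [2, 6, 8, 8, 12, 17, 18, 18, 19, 19, 19, 19]
Mean = 165/12 = 55/4
Median = 35/2
Freq: {6: 1, 8: 2, 19: 4, 2: 1, 12: 1, 17: 1, 18: 2}
Mode: [19]

Mean=55/4, Median=35/2, Mode=19


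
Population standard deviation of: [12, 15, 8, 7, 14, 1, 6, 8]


Mean = 71/8
  (12-71/8)²=625/64
  (15-71/8)²=2401/64
  (8-71/8)²=49/64
  (7-71/8)²=225/64
  (14-71/8)²=1681/64
  (1-71/8)²=3969/64
  (6-71/8)²=529/64
  (8-71/8)²=49/64
Σ(x-μ)² = 1191/8
σ² = (1191/8)/8 = 1191/64

σ = √(1191/64) ≈ 4.3139


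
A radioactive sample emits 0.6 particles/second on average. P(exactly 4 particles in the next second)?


Poisson(λ=0.6): P(X=4) = e^(-λ)×λ^k/k!
= e^(-0.6) × 0.6^4 / 4!
≈ 0.5488116361 × 0.1296 / 24 ≈ 0.002964

P(X=4) ≈ 0.002964 ≈ 0.30%


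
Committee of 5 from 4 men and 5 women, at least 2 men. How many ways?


Count by #men:
  2M,3W: C(4,2)×C(5,3)=60
  3M,2W: C(4,3)×C(5,2)=40
  4M,1W: C(4,4)×C(5,1)=5
Total = 105

105


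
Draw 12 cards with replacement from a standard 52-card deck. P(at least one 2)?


P(not a 2) = 48/52 = 12/13
P(none in 12 draws) = (12/13)^12 = 8916100448256/23298085122481
P(≥1 2) = 1 - 8916100448256/23298085122481 = 14381984674225/23298085122481

P = 14381984674225/23298085122481 ≈ 61.73%


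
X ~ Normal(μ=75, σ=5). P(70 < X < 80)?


z₁=(70-75)/5=-1.0, z₂=(80-75)/5=1.0
P = Φ(1.0) - Φ(-1.0) = 0.841345 - 0.158655 = 0.682690 ≈ 0.6827

P(70 < X < 80) ≈ 0.6827


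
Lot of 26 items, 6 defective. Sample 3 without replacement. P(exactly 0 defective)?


Hypergeometric: C(6,0)×C(20,3)/C(26,3)
= 1×1140/2600 = 57/130

P(X=0) = 57/130 ≈ 43.85%


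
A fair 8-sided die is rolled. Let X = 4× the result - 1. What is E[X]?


E[die] = (1+8)/2 = 9/2
E[X] = 4×9/2 - 1 = 17

E[X] = 17


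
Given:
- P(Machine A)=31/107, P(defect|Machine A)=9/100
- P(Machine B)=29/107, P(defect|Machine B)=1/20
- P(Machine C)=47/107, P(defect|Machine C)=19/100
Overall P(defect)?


P(B) = Σ P(B|Aᵢ)×P(Aᵢ)
  9/100×31/107 = 279/10700
  1/20×29/107 = 29/2140
  19/100×47/107 = 893/10700
Sum = 1317/10700

P(defect) = 1317/10700 ≈ 12.31%


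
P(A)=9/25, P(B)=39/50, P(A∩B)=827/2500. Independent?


P(A)×P(B) = 351/1250
P(A∩B) = 827/2500
Not equal → NOT independent

No, not independent


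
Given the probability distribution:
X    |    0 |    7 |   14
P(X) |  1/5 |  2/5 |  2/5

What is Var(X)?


E[X] = 42/5
E[X²] = 98
Var(X) = E[X²] - (E[X])² = 98 - 1764/25 = 686/25

Var(X) = 686/25 ≈ 27.4400


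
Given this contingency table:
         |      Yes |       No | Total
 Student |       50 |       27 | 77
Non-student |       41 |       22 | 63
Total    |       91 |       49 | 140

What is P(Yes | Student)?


P(Yes | Student) = 50/(50+27) = 50/77

P(Yes|Student) = 50/77 ≈ 64.94%


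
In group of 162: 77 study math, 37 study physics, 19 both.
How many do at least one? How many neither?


|A∪B| = 77+37-19 = 95
Neither = 162-95 = 67

At least one: 95; Neither: 67


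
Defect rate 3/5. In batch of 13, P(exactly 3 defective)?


Binomial: P(X=3) = C(13,3)×p^3×(1-p)^10
= 286 × 27/125 × 1024/9765625 = 7907328/1220703125

P(X=3) = 7907328/1220703125 ≈ 0.65%


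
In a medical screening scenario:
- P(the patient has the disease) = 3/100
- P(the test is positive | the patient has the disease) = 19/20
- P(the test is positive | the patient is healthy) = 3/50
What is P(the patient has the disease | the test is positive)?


Using Bayes' theorem:
P(A|B) = P(B|A)·P(A) / P(B)

P(the test is positive) = 19/20 × 3/100 + 3/50 × 97/100
= 57/2000 + 291/5000 = 867/10000

P(the patient has the disease|the test is positive) = (57/2000) / (867/10000) = 95/289

P(the patient has the disease|the test is positive) = 95/289 ≈ 32.87%


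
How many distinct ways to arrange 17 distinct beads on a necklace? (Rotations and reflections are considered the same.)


Free circular arrangements: rotations and reflections both identified.
(n-1)!/2 = 16!/2 = 20922789888000/2 = 10461394944000

10461394944000


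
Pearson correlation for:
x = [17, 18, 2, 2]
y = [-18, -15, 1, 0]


n=4, Σx=39, Σy=-32, Σxy=-574, Σx²=621, Σy²=550
r = (4×(-574) - 39×(-32))/√((4×621 - 39²)(4×550 - (-32)²))
= -1048/√(963×1176) = -1048/√1132488 ≈ -1048/1064.1842 ≈ -0.9848

r ≈ -0.9848


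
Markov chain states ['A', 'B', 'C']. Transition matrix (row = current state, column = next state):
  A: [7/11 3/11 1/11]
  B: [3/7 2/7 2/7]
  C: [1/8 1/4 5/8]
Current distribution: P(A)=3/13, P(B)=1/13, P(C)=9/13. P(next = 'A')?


P(next=A) = Σᵢ P(now=i)×P(i→A)
= 3/13×7/11 + 1/13×3/7 + 9/13×1/8
= 21/143 + 3/91 + 9/104 = 2133/8008

P = 2133/8008 ≈ 0.2664


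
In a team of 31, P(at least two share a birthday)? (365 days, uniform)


P(all different) = Π(365-i)/365 for i=0..30
= 0.269545
P(match) = 1 - 0.269545 = 0.730455

P ≈ 0.7305 ≈ 73.05%


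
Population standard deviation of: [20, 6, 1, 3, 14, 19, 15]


Mean = 78/7
  (20-78/7)²=3844/49
  (6-78/7)²=1296/49
  (1-78/7)²=5041/49
  (3-78/7)²=3249/49
  (14-78/7)²=400/49
  (19-78/7)²=3025/49
  (15-78/7)²=729/49
Σ(x-μ)² = 2512/7
σ² = (2512/7)/7 = 2512/49

σ = √(2512/49) ≈ 7.1600


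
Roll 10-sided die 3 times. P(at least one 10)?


P(no 10)^3 = (9/10)^3 = 729/1000
P(≥1) = 1 - 729/1000 = 271/1000

P = 271/1000 ≈ 27.10%


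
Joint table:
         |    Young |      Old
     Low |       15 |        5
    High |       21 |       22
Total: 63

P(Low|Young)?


P(Low|Young) = 15/(15+21) = 15/36 = 5/12

P = 5/12 ≈ 41.67%


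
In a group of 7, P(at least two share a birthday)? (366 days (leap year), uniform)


P(all different) = Π(366-i)/366 for i=0..6
= 0.943914
P(match) = 1 - 0.943914 = 0.056086

P ≈ 0.0561 ≈ 5.61%


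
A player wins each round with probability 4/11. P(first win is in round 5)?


Geometric: P(X=5) = (1-p)^(k-1)×p = (7/11)^4×4/11 = 9604/161051

P(X=5) = 9604/161051 ≈ 5.96%


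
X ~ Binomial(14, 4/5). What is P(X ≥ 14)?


P(X ≥ 14) = Σ P(X=i) for i=14..14
P(X=14) = 268435456/6103515625
Sum = 268435456/6103515625

P(X ≥ 14) = 268435456/6103515625 ≈ 4.40%


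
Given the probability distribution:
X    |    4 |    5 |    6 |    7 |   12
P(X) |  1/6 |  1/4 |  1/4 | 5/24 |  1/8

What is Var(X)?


E[X] = 51/8
E[X²] = 369/8
Var(X) = E[X²] - (E[X])² = 369/8 - 2601/64 = 351/64

Var(X) = 351/64 ≈ 5.4844


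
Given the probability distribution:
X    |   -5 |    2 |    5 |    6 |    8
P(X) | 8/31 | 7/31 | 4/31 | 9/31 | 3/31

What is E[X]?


E[X] = Σ x·P(X=x)
= (-5)×(8/31) + (2)×(7/31) + (5)×(4/31) + (6)×(9/31) + (8)×(3/31)
= 72/31

E[X] = 72/31


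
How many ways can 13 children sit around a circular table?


Circular arrangements of 13 distinct objects: fix one position to break rotational symmetry.
(n-1)! = 12! = 479001600

479001600


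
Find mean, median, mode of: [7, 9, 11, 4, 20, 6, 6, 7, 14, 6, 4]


Sorted: [4, 4, 6, 6, 6, 7, 7, 9, 11, 14, 20]
Mean = 94/11
Median = 7
Freq: {7: 2, 9: 1, 11: 1, 4: 2, 20: 1, 6: 3, 14: 1}
Mode: [6]

Mean=94/11, Median=7, Mode=6


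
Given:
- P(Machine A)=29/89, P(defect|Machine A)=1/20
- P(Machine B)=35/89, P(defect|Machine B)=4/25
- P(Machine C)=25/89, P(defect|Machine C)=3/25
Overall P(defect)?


P(B) = Σ P(B|Aᵢ)×P(Aᵢ)
  1/20×29/89 = 29/1780
  4/25×35/89 = 28/445
  3/25×25/89 = 3/89
Sum = 201/1780

P(defect) = 201/1780 ≈ 11.29%


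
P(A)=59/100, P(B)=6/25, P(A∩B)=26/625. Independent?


P(A)×P(B) = 177/1250
P(A∩B) = 26/625
Not equal → NOT independent

No, not independent


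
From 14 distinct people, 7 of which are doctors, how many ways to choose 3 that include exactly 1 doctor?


Choose 1 of the 7 doctors and 2 of the other 7 people:
C(7,1)×C(7,2) = 7×21 = 147

147


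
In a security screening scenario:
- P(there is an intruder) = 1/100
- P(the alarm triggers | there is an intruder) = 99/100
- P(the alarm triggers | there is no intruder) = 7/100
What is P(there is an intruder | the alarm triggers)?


Using Bayes' theorem:
P(A|B) = P(B|A)·P(A) / P(B)

P(the alarm triggers) = 99/100 × 1/100 + 7/100 × 99/100
= 99/10000 + 693/10000 = 99/1250

P(there is an intruder|the alarm triggers) = (99/10000) / (99/1250) = 1/8

P(there is an intruder|the alarm triggers) = 1/8 ≈ 12.50%


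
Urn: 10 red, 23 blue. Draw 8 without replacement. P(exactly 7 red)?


Hypergeometric: C(10,7)×C(23,1)/C(33,8)
= 120×23/13884156 = 230/1157013

P(X=7) = 230/1157013 ≈ 0.02%


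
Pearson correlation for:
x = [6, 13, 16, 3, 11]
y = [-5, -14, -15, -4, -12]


n=5, Σx=49, Σy=-50, Σxy=-596, Σx²=591, Σy²=606
r = (5×(-596) - 49×(-50))/√((5×591 - 49²)(5×606 - (-50)²))
= -530/√(554×530) = -530/√293620 ≈ -530/541.8671 ≈ -0.9781

r ≈ -0.9781


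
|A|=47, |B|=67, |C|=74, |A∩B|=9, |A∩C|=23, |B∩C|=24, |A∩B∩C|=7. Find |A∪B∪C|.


|A∪B∪C| = 47+67+74-9-23-24+7 = 139

|A∪B∪C| = 139


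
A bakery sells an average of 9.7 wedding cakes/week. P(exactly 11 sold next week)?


Poisson(λ=9.7): P(X=11) = e^(-λ)×λ^k/k!
= e^(-9.7) × 9.7^11 / 11!
≈ 6.128349505e-05 × 71530140308.8 / 39916800 ≈ 0.109819

P(X=11) ≈ 0.109819 ≈ 10.98%


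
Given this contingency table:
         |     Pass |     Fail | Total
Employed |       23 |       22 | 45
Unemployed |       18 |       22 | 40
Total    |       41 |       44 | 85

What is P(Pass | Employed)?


P(Pass | Employed) = 23/(23+22) = 23/45

P(Pass|Employed) = 23/45 ≈ 51.11%


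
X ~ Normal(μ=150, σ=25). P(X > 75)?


z = (75-150)/25 = -3.0
P(X > 75) = 1 - P(Z ≤ -3.0) = 1 - 0.0013 = 0.9987

P(X > 75) ≈ 0.9987


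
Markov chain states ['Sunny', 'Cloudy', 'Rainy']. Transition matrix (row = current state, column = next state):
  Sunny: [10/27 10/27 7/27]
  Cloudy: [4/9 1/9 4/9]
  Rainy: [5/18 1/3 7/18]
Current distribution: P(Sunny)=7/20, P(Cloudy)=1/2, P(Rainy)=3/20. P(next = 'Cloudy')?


P(next=Cloudy) = Σᵢ P(now=i)×P(i→Cloudy)
= 7/20×10/27 + 1/2×1/9 + 3/20×1/3
= 7/54 + 1/18 + 1/20 = 127/540

P = 127/540 ≈ 0.2352


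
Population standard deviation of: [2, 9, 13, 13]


Mean = 37/4
  (2-37/4)²=841/16
  (9-37/4)²=1/16
  (13-37/4)²=225/16
  (13-37/4)²=225/16
Σ(x-μ)² = 323/4
σ² = (323/4)/4 = 323/16

σ = √(323/16) ≈ 4.4931


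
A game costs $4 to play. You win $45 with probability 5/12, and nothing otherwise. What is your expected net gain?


E[gain] = (45-4)×5/12 + (-4)×7/12
= 205/12 - 7/3 = 59/4

Expected net gain = $59/4 ≈ $14.75


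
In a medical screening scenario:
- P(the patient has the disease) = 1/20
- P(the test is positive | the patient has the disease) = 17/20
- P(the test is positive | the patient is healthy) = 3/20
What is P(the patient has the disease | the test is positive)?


Using Bayes' theorem:
P(A|B) = P(B|A)·P(A) / P(B)

P(the test is positive) = 17/20 × 1/20 + 3/20 × 19/20
= 17/400 + 57/400 = 37/200

P(the patient has the disease|the test is positive) = (17/400) / (37/200) = 17/74

P(the patient has the disease|the test is positive) = 17/74 ≈ 22.97%


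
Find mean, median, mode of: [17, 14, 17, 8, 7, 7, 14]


Sorted: [7, 7, 8, 14, 14, 17, 17]
Mean = 84/7 = 12
Median = 14
Freq: {17: 2, 14: 2, 8: 1, 7: 2}
Mode: [7, 14, 17]

Mean=12, Median=14, Mode=[7, 14, 17]
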